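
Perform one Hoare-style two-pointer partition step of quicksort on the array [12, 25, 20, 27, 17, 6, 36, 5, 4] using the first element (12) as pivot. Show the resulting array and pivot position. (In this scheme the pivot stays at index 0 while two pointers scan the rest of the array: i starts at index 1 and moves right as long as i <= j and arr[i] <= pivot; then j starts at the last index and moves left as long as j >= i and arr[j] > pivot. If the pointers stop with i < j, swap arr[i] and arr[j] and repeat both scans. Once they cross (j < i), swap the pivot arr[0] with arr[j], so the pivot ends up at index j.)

Hoare-style two-pointer partition with pivot = 12:

Initial array: [12, 25, 20, 27, 17, 6, 36, 5, 4]

Pointers start at i = 1, j = 8.
i stops at index 1 (arr[1]=25 > 12), j stops at index 8 (arr[8]=4 <= 12): swap arr[1] and arr[8], array becomes [12, 4, 20, 27, 17, 6, 36, 5, 25]
i stops at index 2 (arr[2]=20 > 12), j stops at index 7 (arr[7]=5 <= 12): swap arr[2] and arr[7], array becomes [12, 4, 5, 27, 17, 6, 36, 20, 25]
i stops at index 3 (arr[3]=27 > 12), j stops at index 5 (arr[5]=6 <= 12): swap arr[3] and arr[5], array becomes [12, 4, 5, 6, 17, 27, 36, 20, 25]
i ends at 4, j ends at 3: the pointers have crossed (j < i), so scanning stops.

Swap pivot arr[0] with arr[3] to place pivot at position 3: [6, 4, 5, 12, 17, 27, 36, 20, 25]
Pivot position: 3

After partitioning with pivot 12, the array becomes [6, 4, 5, 12, 17, 27, 36, 20, 25]. The pivot is placed at index 3. All elements to the left of the pivot are <= 12, and all elements to the right are > 12.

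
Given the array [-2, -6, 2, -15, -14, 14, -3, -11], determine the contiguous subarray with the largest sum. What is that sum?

Using Kadane's algorithm on [-2, -6, 2, -15, -14, 14, -3, -11]:

Scanning through the array:
Position 1 (value -6): max_ending_here = -6, max_so_far = -2
Position 2 (value 2): max_ending_here = 2, max_so_far = 2
Position 3 (value -15): max_ending_here = -13, max_so_far = 2
Position 4 (value -14): max_ending_here = -14, max_so_far = 2
Position 5 (value 14): max_ending_here = 14, max_so_far = 14
Position 6 (value -3): max_ending_here = 11, max_so_far = 14
Position 7 (value -11): max_ending_here = 0, max_so_far = 14

Maximum subarray: [14]
Maximum sum: 14

The maximum subarray is [14] with sum 14. This subarray runs from index 5 to index 5.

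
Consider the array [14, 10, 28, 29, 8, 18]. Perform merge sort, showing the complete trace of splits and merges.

Merge sort trace:

Split: [14, 10, 28, 29, 8, 18] -> [14, 10, 28] and [29, 8, 18]
  Split: [14, 10, 28] -> [14] and [10, 28]
    Split: [10, 28] -> [10] and [28]
    Merge: [10] + [28] -> [10, 28]
  Merge: [14] + [10, 28] -> [10, 14, 28]
  Split: [29, 8, 18] -> [29] and [8, 18]
    Split: [8, 18] -> [8] and [18]
    Merge: [8] + [18] -> [8, 18]
  Merge: [29] + [8, 18] -> [8, 18, 29]
Merge: [10, 14, 28] + [8, 18, 29] -> [8, 10, 14, 18, 28, 29]

Final sorted array: [8, 10, 14, 18, 28, 29]

The merge sort proceeds by recursively splitting the array and merging sorted halves.
After all merges, the sorted array is [8, 10, 14, 18, 28, 29].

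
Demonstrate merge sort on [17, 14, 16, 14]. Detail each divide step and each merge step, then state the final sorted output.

Merge sort trace:

Split: [17, 14, 16, 14] -> [17, 14] and [16, 14]
  Split: [17, 14] -> [17] and [14]
  Merge: [17] + [14] -> [14, 17]
  Split: [16, 14] -> [16] and [14]
  Merge: [16] + [14] -> [14, 16]
Merge: [14, 17] + [14, 16] -> [14, 14, 16, 17]

Final sorted array: [14, 14, 16, 17]

The merge sort proceeds by recursively splitting the array and merging sorted halves.
After all merges, the sorted array is [14, 14, 16, 17].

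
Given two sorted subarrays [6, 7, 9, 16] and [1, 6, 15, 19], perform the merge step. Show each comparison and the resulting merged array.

Merging process:

Compare 6 vs 1: take 1 from right. Merged: [1]
Compare 6 vs 6: take 6 from left. Merged: [1, 6]
Compare 7 vs 6: take 6 from right. Merged: [1, 6, 6]
Compare 7 vs 15: take 7 from left. Merged: [1, 6, 6, 7]
Compare 9 vs 15: take 9 from left. Merged: [1, 6, 6, 7, 9]
Compare 16 vs 15: take 15 from right. Merged: [1, 6, 6, 7, 9, 15]
Compare 16 vs 19: take 16 from left. Merged: [1, 6, 6, 7, 9, 15, 16]
Append remaining from right: [19]. Merged: [1, 6, 6, 7, 9, 15, 16, 19]

Final merged array: [1, 6, 6, 7, 9, 15, 16, 19]
Total comparisons: 7

The merged array is [1, 6, 6, 7, 9, 15, 16, 19], requiring 7 comparisons. The merge step runs in O(n) time where n is the total number of elements.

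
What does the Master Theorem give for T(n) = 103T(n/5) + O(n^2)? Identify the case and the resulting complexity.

Master Theorem for T(n) = 103T(n/5) + O(n^2):

a = 103, b = 5, c = 2
log_b(a) = log_5(103) = 2.8797

Case 1: c = 2 < log_5(103) = 2.8797
T(n) = O(n^(log_5 103))

For T(n) = 103T(n/5) + O(n^2): log_5(103) = 2.8797. This is Case 1 of the Master Theorem (c < log_b(a), work dominated by leaves), giving O(n^(log_5 103)).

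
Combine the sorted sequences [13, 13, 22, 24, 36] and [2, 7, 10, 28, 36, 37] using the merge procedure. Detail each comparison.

Merging process:

Compare 13 vs 2: take 2 from right. Merged: [2]
Compare 13 vs 7: take 7 from right. Merged: [2, 7]
Compare 13 vs 10: take 10 from right. Merged: [2, 7, 10]
Compare 13 vs 28: take 13 from left. Merged: [2, 7, 10, 13]
Compare 13 vs 28: take 13 from left. Merged: [2, 7, 10, 13, 13]
Compare 22 vs 28: take 22 from left. Merged: [2, 7, 10, 13, 13, 22]
Compare 24 vs 28: take 24 from left. Merged: [2, 7, 10, 13, 13, 22, 24]
Compare 36 vs 28: take 28 from right. Merged: [2, 7, 10, 13, 13, 22, 24, 28]
Compare 36 vs 36: take 36 from left. Merged: [2, 7, 10, 13, 13, 22, 24, 28, 36]
Append remaining from right: [36, 37]. Merged: [2, 7, 10, 13, 13, 22, 24, 28, 36, 36, 37]

Final merged array: [2, 7, 10, 13, 13, 22, 24, 28, 36, 36, 37]
Total comparisons: 9

The merged array is [2, 7, 10, 13, 13, 22, 24, 28, 36, 36, 37], requiring 9 comparisons. The merge step runs in O(n) time where n is the total number of elements.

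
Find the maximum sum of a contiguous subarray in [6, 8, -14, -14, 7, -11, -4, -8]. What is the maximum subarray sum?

Using Kadane's algorithm on [6, 8, -14, -14, 7, -11, -4, -8]:

Scanning through the array:
Position 1 (value 8): max_ending_here = 14, max_so_far = 14
Position 2 (value -14): max_ending_here = 0, max_so_far = 14
Position 3 (value -14): max_ending_here = -14, max_so_far = 14
Position 4 (value 7): max_ending_here = 7, max_so_far = 14
Position 5 (value -11): max_ending_here = -4, max_so_far = 14
Position 6 (value -4): max_ending_here = -4, max_so_far = 14
Position 7 (value -8): max_ending_here = -8, max_so_far = 14

Maximum subarray: [6, 8]
Maximum sum: 14

The maximum subarray is [6, 8] with sum 14. This subarray runs from index 0 to index 1.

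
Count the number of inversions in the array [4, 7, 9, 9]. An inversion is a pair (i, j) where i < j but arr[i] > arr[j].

Finding inversions in [4, 7, 9, 9]:


Total inversions: 0

The array has 0 inversions. It is already sorted.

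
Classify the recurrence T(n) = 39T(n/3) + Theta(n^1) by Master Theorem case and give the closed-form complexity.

Master Theorem for T(n) = 39T(n/3) + O(n^1):

a = 39, b = 3, c = 1
log_b(a) = log_3(39) = 3.3347

Case 1: c = 1 < log_3(39) = 3.3347
T(n) = O(n^(log_3 39))

For T(n) = 39T(n/3) + O(n^1): log_3(39) = 3.3347. This is Case 1 of the Master Theorem (c < log_b(a), work dominated by leaves), giving O(n^(log_3 39)).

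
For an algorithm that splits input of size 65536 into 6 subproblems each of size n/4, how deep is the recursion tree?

For divide and conquer with division factor 4:

Problem sizes at each level:
Level 0: 65536
Level 1: 16384
Level 2: 4096
Level 3: 1024
Level 4: 256
Level 5: 64
Level 6: 16
Level 7: 4
Level 8: 1

The root is level 0 and the size-1 base case is level 8 (the tree spans levels 0 through 8, i.e. 9 levels counting the root), so the depth is the number of divisions: log_4(65536) = 8

The recursion tree depth is log_4(65536) = 8. At each level, the problem size is divided by 4, so it takes 8 divisions to reduce to a base case of size 1. The algorithm makes 6 recursive calls at each level.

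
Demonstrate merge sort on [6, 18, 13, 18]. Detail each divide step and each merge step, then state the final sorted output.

Merge sort trace:

Split: [6, 18, 13, 18] -> [6, 18] and [13, 18]
  Split: [6, 18] -> [6] and [18]
  Merge: [6] + [18] -> [6, 18]
  Split: [13, 18] -> [13] and [18]
  Merge: [13] + [18] -> [13, 18]
Merge: [6, 18] + [13, 18] -> [6, 13, 18, 18]

Final sorted array: [6, 13, 18, 18]

The merge sort proceeds by recursively splitting the array and merging sorted halves.
After all merges, the sorted array is [6, 13, 18, 18].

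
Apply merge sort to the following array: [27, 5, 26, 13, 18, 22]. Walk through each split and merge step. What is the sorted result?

Merge sort trace:

Split: [27, 5, 26, 13, 18, 22] -> [27, 5, 26] and [13, 18, 22]
  Split: [27, 5, 26] -> [27] and [5, 26]
    Split: [5, 26] -> [5] and [26]
    Merge: [5] + [26] -> [5, 26]
  Merge: [27] + [5, 26] -> [5, 26, 27]
  Split: [13, 18, 22] -> [13] and [18, 22]
    Split: [18, 22] -> [18] and [22]
    Merge: [18] + [22] -> [18, 22]
  Merge: [13] + [18, 22] -> [13, 18, 22]
Merge: [5, 26, 27] + [13, 18, 22] -> [5, 13, 18, 22, 26, 27]

Final sorted array: [5, 13, 18, 22, 26, 27]

The merge sort proceeds by recursively splitting the array and merging sorted halves.
After all merges, the sorted array is [5, 13, 18, 22, 26, 27].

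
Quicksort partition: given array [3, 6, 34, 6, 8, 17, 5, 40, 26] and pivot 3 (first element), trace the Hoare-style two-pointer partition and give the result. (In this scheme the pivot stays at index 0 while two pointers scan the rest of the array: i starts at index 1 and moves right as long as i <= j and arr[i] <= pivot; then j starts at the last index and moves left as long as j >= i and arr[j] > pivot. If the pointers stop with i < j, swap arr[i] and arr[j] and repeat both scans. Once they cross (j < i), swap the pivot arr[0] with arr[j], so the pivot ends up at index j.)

Hoare-style two-pointer partition with pivot = 3:

Initial array: [3, 6, 34, 6, 8, 17, 5, 40, 26]

Pointers start at i = 1, j = 8.
i ends at 1, j ends at 0: the pointers have crossed (j < i), so scanning stops.

j = 0, so swapping arr[0] with arr[j] leaves the pivot at position 0: [3, 6, 34, 6, 8, 17, 5, 40, 26]
Pivot position: 0

After partitioning with pivot 3, the array becomes [3, 6, 34, 6, 8, 17, 5, 40, 26]. The pivot is placed at index 0. All elements to the left of the pivot are <= 3, and all elements to the right are > 3.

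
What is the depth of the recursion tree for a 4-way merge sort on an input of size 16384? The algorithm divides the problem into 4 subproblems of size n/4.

For divide and conquer with division factor 4:

Problem sizes at each level:
Level 0: 16384
Level 1: 4096
Level 2: 1024
Level 3: 256
Level 4: 64
Level 5: 16
Level 6: 4
Level 7: 1

The root is level 0 and the size-1 base case is level 7 (the tree spans levels 0 through 7, i.e. 8 levels counting the root), so the depth is the number of divisions: log_4(16384) = 7

The recursion tree depth is log_4(16384) = 7. At each level, the problem size is divided by 4, so it takes 7 divisions to reduce to a base case of size 1. The algorithm makes 4 recursive calls at each level.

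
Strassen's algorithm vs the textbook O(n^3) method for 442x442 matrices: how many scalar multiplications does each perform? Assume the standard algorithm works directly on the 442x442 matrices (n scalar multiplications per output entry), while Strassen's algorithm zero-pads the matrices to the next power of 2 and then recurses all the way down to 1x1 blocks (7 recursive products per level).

Matrix multiplication for 442x442 matrices:

Strassen's algorithm requires power-of-2 dimensions. Pad 442x442 to 512x512 (next power of 2).

Standard algorithm: 442^3 = 86350888 multiplications
Strassen's algorithm: 7^(log2(512)) = 7^9 = 40353607 multiplications
Savings: 86350888 - 40353607 = 45997281 multiplications

Standard: 86350888 multiplications (442^3). Strassen: 40353607 multiplications (7^9, after padding to 512x512). Strassen reduces 8 recursive multiplications to 7 at each level.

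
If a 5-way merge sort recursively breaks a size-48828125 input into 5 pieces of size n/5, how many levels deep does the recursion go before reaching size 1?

For divide and conquer with division factor 5:

Problem sizes at each level:
Level 0: 48828125
Level 1: 9765625
Level 2: 1953125
Level 3: 390625
Level 4: 78125
Level 5: 15625
Level 6: 3125
Level 7: 625
Level 8: 125
Level 9: 25
Level 10: 5
Level 11: 1

The root is level 0 and the size-1 base case is level 11 (the tree spans levels 0 through 11, i.e. 12 levels counting the root), so the depth is the number of divisions: log_5(48828125) = 11

The recursion tree depth is log_5(48828125) = 11. At each level, the problem size is divided by 5, so it takes 11 divisions to reduce to a base case of size 1. The algorithm makes 5 recursive calls at each level.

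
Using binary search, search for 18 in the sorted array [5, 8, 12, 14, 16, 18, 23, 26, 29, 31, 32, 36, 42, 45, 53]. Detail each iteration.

Binary search for 18 in [5, 8, 12, 14, 16, 18, 23, 26, 29, 31, 32, 36, 42, 45, 53]:

lo=0, hi=14, mid=7, arr[mid]=26 -> 26 > 18, search left half
lo=0, hi=6, mid=3, arr[mid]=14 -> 14 < 18, search right half
lo=4, hi=6, mid=5, arr[mid]=18 -> Found target at index 5!

Binary search finds 18 at index 5 after 3 comparisons. The search repeatedly halves the search space by comparing with the middle element.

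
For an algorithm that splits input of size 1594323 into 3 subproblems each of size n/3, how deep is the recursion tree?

For divide and conquer with division factor 3:

Problem sizes at each level:
Level 0: 1594323
Level 1: 531441
Level 2: 177147
Level 3: 59049
Level 4: 19683
Level 5: 6561
Level 6: 2187
Level 7: 729
Level 8: 243
Level 9: 81
Level 10: 27
Level 11: 9
Level 12: 3
Level 13: 1

The root is level 0 and the size-1 base case is level 13 (the tree spans levels 0 through 13, i.e. 14 levels counting the root), so the depth is the number of divisions: log_3(1594323) = 13

The recursion tree depth is log_3(1594323) = 13. At each level, the problem size is divided by 3, so it takes 13 divisions to reduce to a base case of size 1. The algorithm makes 3 recursive calls at each level.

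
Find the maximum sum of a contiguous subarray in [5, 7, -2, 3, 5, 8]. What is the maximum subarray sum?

Using Kadane's algorithm on [5, 7, -2, 3, 5, 8]:

Scanning through the array:
Position 1 (value 7): max_ending_here = 12, max_so_far = 12
Position 2 (value -2): max_ending_here = 10, max_so_far = 12
Position 3 (value 3): max_ending_here = 13, max_so_far = 13
Position 4 (value 5): max_ending_here = 18, max_so_far = 18
Position 5 (value 8): max_ending_here = 26, max_so_far = 26

Maximum subarray: [5, 7, -2, 3, 5, 8]
Maximum sum: 26

The maximum subarray is [5, 7, -2, 3, 5, 8] with sum 26. This subarray runs from index 0 to index 5.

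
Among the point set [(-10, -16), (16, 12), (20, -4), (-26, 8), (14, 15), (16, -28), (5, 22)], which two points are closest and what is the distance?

Computing all pairwise distances among 7 points:

d((-10, -16), (16, 12)) = 38.2099
d((-10, -16), (20, -4)) = 32.311
d((-10, -16), (-26, 8)) = 28.8444
d((-10, -16), (14, 15)) = 39.2046
d((-10, -16), (16, -28)) = 28.6356
d((-10, -16), (5, 22)) = 40.8534
d((16, 12), (20, -4)) = 16.4924
d((16, 12), (-26, 8)) = 42.19
d((16, 12), (14, 15)) = 3.6056 <-- minimum
d((16, 12), (16, -28)) = 40.0
d((16, 12), (5, 22)) = 14.8661
d((20, -4), (-26, 8)) = 47.5395
d((20, -4), (14, 15)) = 19.9249
d((20, -4), (16, -28)) = 24.3311
d((20, -4), (5, 22)) = 30.0167
d((-26, 8), (14, 15)) = 40.6079
d((-26, 8), (16, -28)) = 55.3173
d((-26, 8), (5, 22)) = 34.0147
d((14, 15), (16, -28)) = 43.0465
d((14, 15), (5, 22)) = 11.4018
d((16, -28), (5, 22)) = 51.1957

Closest pair: (16, 12) and (14, 15) with distance 3.6056

The closest pair is (16, 12) and (14, 15) with Euclidean distance 3.6056. For 7 points, brute-force pairwise comparison is shown above. For large n, the divide-and-conquer algorithm (sort by x, recurse on halves, check the dividing strip) achieves O(n log n).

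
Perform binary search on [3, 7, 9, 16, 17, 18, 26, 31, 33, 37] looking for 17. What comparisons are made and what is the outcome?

Binary search for 17 in [3, 7, 9, 16, 17, 18, 26, 31, 33, 37]:

lo=0, hi=9, mid=4, arr[mid]=17 -> Found target at index 4!

Binary search finds 17 at index 4 after 1 comparisons. The search repeatedly halves the search space by comparing with the middle element.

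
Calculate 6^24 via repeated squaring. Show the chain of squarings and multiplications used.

Computing 6^24 by squaring (build up from 6^1; each line after the first costs one multiplication):

6^1 = 6
6^2 = (6^1)^2 = 6^2 = 36
6^3 = 6 * 6^2 = 6 * 36 = 216
6^6 = (6^3)^2 = 216^2 = 46656
6^12 = (6^6)^2 = 46656^2 = 2176782336
6^24 = (6^12)^2 = 2176782336^2 = 4738381338321616896

Result: 4738381338321616896
Multiplications needed: 5 (5 lines after 6^1)

6^24 = 4738381338321616896. Using exponentiation by squaring, this requires 5 multiplications. The key idea: if the exponent is even, square the half-power; if odd, multiply by the base once.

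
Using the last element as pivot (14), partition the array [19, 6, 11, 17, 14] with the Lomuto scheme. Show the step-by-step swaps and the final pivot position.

Lomuto partition with pivot = 14:

Initial array: [19, 6, 11, 17, 14]

arr[0]=19 > 14: no swap
arr[1]=6 <= 14: swap with position 0, array becomes [6, 19, 11, 17, 14]
arr[2]=11 <= 14: swap with position 1, array becomes [6, 11, 19, 17, 14]
arr[3]=17 > 14: no swap

Place pivot at position 2: [6, 11, 14, 17, 19]
Pivot position: 2

After partitioning with pivot 14, the array becomes [6, 11, 14, 17, 19]. The pivot is placed at index 2. All elements to the left of the pivot are <= 14, and all elements to the right are > 14.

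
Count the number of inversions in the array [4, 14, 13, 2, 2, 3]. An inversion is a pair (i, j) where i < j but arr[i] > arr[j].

Finding inversions in [4, 14, 13, 2, 2, 3]:

(0, 3): arr[0]=4 > arr[3]=2
(0, 4): arr[0]=4 > arr[4]=2
(0, 5): arr[0]=4 > arr[5]=3
(1, 2): arr[1]=14 > arr[2]=13
(1, 3): arr[1]=14 > arr[3]=2
(1, 4): arr[1]=14 > arr[4]=2
(1, 5): arr[1]=14 > arr[5]=3
(2, 3): arr[2]=13 > arr[3]=2
(2, 4): arr[2]=13 > arr[4]=2
(2, 5): arr[2]=13 > arr[5]=3

Total inversions: 10

The array has 10 inversion(s): (0,3), (0,4), (0,5), (1,2), (1,3), (1,4), (1,5), (2,3), (2,4), (2,5). Each pair (i,j) satisfies i < j and arr[i] > arr[j].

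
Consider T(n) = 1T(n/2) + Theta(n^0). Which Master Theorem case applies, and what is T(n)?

Master Theorem for T(n) = 1T(n/2) + O(n^0):

a = 1, b = 2, c = 0
log_b(a) = log_2(1) = 0.0000

Case 2: c = 0 = log_2(1) = 0.0000
T(n) = O(n^0 log n) = O(log n)

For T(n) = 1T(n/2) + O(n^0): log_2(1) = 0.0000. This is Case 2 of the Master Theorem (c = log_b(a), equal work at all levels), giving O(log n).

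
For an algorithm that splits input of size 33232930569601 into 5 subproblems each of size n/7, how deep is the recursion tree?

For divide and conquer with division factor 7:

Problem sizes at each level:
Level 0: 33232930569601
Level 1: 4747561509943
Level 2: 678223072849
Level 3: 96889010407
Level 4: 13841287201
Level 5: 1977326743
Level 6: 282475249
Level 7: 40353607
Level 8: 5764801
Level 9: 823543
Level 10: 117649
Level 11: 16807
Level 12: 2401
Level 13: 343
Level 14: 49
Level 15: 7
Level 16: 1

The root is level 0 and the size-1 base case is level 16 (the tree spans levels 0 through 16, i.e. 17 levels counting the root), so the depth is the number of divisions: log_7(33232930569601) = 16

The recursion tree depth is log_7(33232930569601) = 16. At each level, the problem size is divided by 7, so it takes 16 divisions to reduce to a base case of size 1. The algorithm makes 5 recursive calls at each level.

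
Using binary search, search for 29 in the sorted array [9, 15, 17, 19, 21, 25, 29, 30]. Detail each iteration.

Binary search for 29 in [9, 15, 17, 19, 21, 25, 29, 30]:

lo=0, hi=7, mid=3, arr[mid]=19 -> 19 < 29, search right half
lo=4, hi=7, mid=5, arr[mid]=25 -> 25 < 29, search right half
lo=6, hi=7, mid=6, arr[mid]=29 -> Found target at index 6!

Binary search finds 29 at index 6 after 3 comparisons. The search repeatedly halves the search space by comparing with the middle element.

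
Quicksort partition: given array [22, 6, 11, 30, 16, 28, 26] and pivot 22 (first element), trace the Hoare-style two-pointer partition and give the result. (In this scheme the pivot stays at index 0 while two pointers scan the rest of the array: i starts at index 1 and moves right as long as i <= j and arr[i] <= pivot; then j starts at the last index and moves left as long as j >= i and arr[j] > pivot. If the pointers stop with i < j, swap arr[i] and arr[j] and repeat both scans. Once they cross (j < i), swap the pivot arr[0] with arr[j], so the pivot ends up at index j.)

Hoare-style two-pointer partition with pivot = 22:

Initial array: [22, 6, 11, 30, 16, 28, 26]

Pointers start at i = 1, j = 6.
i stops at index 3 (arr[3]=30 > 22), j stops at index 4 (arr[4]=16 <= 22): swap arr[3] and arr[4], array becomes [22, 6, 11, 16, 30, 28, 26]
i ends at 4, j ends at 3: the pointers have crossed (j < i), so scanning stops.

Swap pivot arr[0] with arr[3] to place pivot at position 3: [16, 6, 11, 22, 30, 28, 26]
Pivot position: 3

After partitioning with pivot 22, the array becomes [16, 6, 11, 22, 30, 28, 26]. The pivot is placed at index 3. All elements to the left of the pivot are <= 22, and all elements to the right are > 22.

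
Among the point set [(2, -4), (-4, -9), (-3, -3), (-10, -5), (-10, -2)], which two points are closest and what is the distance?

Computing all pairwise distances among 5 points:

d((2, -4), (-4, -9)) = 7.8102
d((2, -4), (-3, -3)) = 5.099
d((2, -4), (-10, -5)) = 12.0416
d((2, -4), (-10, -2)) = 12.1655
d((-4, -9), (-3, -3)) = 6.0828
d((-4, -9), (-10, -5)) = 7.2111
d((-4, -9), (-10, -2)) = 9.2195
d((-3, -3), (-10, -5)) = 7.2801
d((-3, -3), (-10, -2)) = 7.0711
d((-10, -5), (-10, -2)) = 3.0 <-- minimum

Closest pair: (-10, -5) and (-10, -2) with distance 3.0

The closest pair is (-10, -5) and (-10, -2) with Euclidean distance 3.0. For 5 points, brute-force pairwise comparison is shown above. For large n, the divide-and-conquer algorithm (sort by x, recurse on halves, check the dividing strip) achieves O(n log n).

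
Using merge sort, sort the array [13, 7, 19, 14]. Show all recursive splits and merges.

Merge sort trace:

Split: [13, 7, 19, 14] -> [13, 7] and [19, 14]
  Split: [13, 7] -> [13] and [7]
  Merge: [13] + [7] -> [7, 13]
  Split: [19, 14] -> [19] and [14]
  Merge: [19] + [14] -> [14, 19]
Merge: [7, 13] + [14, 19] -> [7, 13, 14, 19]

Final sorted array: [7, 13, 14, 19]

The merge sort proceeds by recursively splitting the array and merging sorted halves.
After all merges, the sorted array is [7, 13, 14, 19].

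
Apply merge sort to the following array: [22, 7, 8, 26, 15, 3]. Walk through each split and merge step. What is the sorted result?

Merge sort trace:

Split: [22, 7, 8, 26, 15, 3] -> [22, 7, 8] and [26, 15, 3]
  Split: [22, 7, 8] -> [22] and [7, 8]
    Split: [7, 8] -> [7] and [8]
    Merge: [7] + [8] -> [7, 8]
  Merge: [22] + [7, 8] -> [7, 8, 22]
  Split: [26, 15, 3] -> [26] and [15, 3]
    Split: [15, 3] -> [15] and [3]
    Merge: [15] + [3] -> [3, 15]
  Merge: [26] + [3, 15] -> [3, 15, 26]
Merge: [7, 8, 22] + [3, 15, 26] -> [3, 7, 8, 15, 22, 26]

Final sorted array: [3, 7, 8, 15, 22, 26]

The merge sort proceeds by recursively splitting the array and merging sorted halves.
After all merges, the sorted array is [3, 7, 8, 15, 22, 26].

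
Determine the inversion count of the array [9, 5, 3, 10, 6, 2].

Finding inversions in [9, 5, 3, 10, 6, 2]:

(0, 1): arr[0]=9 > arr[1]=5
(0, 2): arr[0]=9 > arr[2]=3
(0, 4): arr[0]=9 > arr[4]=6
(0, 5): arr[0]=9 > arr[5]=2
(1, 2): arr[1]=5 > arr[2]=3
(1, 5): arr[1]=5 > arr[5]=2
(2, 5): arr[2]=3 > arr[5]=2
(3, 4): arr[3]=10 > arr[4]=6
(3, 5): arr[3]=10 > arr[5]=2
(4, 5): arr[4]=6 > arr[5]=2

Total inversions: 10

The array has 10 inversion(s): (0,1), (0,2), (0,4), (0,5), (1,2), (1,5), (2,5), (3,4), (3,5), (4,5). Each pair (i,j) satisfies i < j and arr[i] > arr[j].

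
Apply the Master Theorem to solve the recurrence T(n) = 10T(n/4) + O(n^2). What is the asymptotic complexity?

Master Theorem for T(n) = 10T(n/4) + O(n^2):

a = 10, b = 4, c = 2
log_b(a) = log_4(10) = 1.6610

Case 3: c = 2 > log_4(10) = 1.6610
T(n) = O(n^2) = O(n^2)

For T(n) = 10T(n/4) + O(n^2): log_4(10) = 1.6610. This is Case 3 of the Master Theorem (c > log_b(a), work dominated by root), giving O(n^2).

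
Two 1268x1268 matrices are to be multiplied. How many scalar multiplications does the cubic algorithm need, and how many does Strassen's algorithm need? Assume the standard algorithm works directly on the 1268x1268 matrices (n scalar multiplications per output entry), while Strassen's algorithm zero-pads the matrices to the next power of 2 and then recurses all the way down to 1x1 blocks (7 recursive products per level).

Matrix multiplication for 1268x1268 matrices:

Strassen's algorithm requires power-of-2 dimensions. Pad 1268x1268 to 2048x2048 (next power of 2).

Standard algorithm: 1268^3 = 2038720832 multiplications
Strassen's algorithm: 7^(log2(2048)) = 7^11 = 1977326743 multiplications
Savings: 2038720832 - 1977326743 = 61394089 multiplications

Standard: 2038720832 multiplications (1268^3). Strassen: 1977326743 multiplications (7^11, after padding to 2048x2048). Strassen reduces 8 recursive multiplications to 7 at each level.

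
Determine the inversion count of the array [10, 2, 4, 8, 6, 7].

Finding inversions in [10, 2, 4, 8, 6, 7]:

(0, 1): arr[0]=10 > arr[1]=2
(0, 2): arr[0]=10 > arr[2]=4
(0, 3): arr[0]=10 > arr[3]=8
(0, 4): arr[0]=10 > arr[4]=6
(0, 5): arr[0]=10 > arr[5]=7
(3, 4): arr[3]=8 > arr[4]=6
(3, 5): arr[3]=8 > arr[5]=7

Total inversions: 7

The array has 7 inversion(s): (0,1), (0,2), (0,3), (0,4), (0,5), (3,4), (3,5). Each pair (i,j) satisfies i < j and arr[i] > arr[j].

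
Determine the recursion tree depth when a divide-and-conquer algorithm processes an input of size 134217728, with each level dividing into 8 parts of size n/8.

For divide and conquer with division factor 8:

Problem sizes at each level:
Level 0: 134217728
Level 1: 16777216
Level 2: 2097152
Level 3: 262144
Level 4: 32768
Level 5: 4096
Level 6: 512
Level 7: 64
Level 8: 8
Level 9: 1

The root is level 0 and the size-1 base case is level 9 (the tree spans levels 0 through 9, i.e. 10 levels counting the root), so the depth is the number of divisions: log_8(134217728) = 9

The recursion tree depth is log_8(134217728) = 9. At each level, the problem size is divided by 8, so it takes 9 divisions to reduce to a base case of size 1. The algorithm makes 8 recursive calls at each level.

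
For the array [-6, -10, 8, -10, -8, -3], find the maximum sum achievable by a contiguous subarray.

Using Kadane's algorithm on [-6, -10, 8, -10, -8, -3]:

Scanning through the array:
Position 1 (value -10): max_ending_here = -10, max_so_far = -6
Position 2 (value 8): max_ending_here = 8, max_so_far = 8
Position 3 (value -10): max_ending_here = -2, max_so_far = 8
Position 4 (value -8): max_ending_here = -8, max_so_far = 8
Position 5 (value -3): max_ending_here = -3, max_so_far = 8

Maximum subarray: [8]
Maximum sum: 8

The maximum subarray is [8] with sum 8. This subarray runs from index 2 to index 2.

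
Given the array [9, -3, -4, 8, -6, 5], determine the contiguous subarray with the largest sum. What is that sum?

Using Kadane's algorithm on [9, -3, -4, 8, -6, 5]:

Scanning through the array:
Position 1 (value -3): max_ending_here = 6, max_so_far = 9
Position 2 (value -4): max_ending_here = 2, max_so_far = 9
Position 3 (value 8): max_ending_here = 10, max_so_far = 10
Position 4 (value -6): max_ending_here = 4, max_so_far = 10
Position 5 (value 5): max_ending_here = 9, max_so_far = 10

Maximum subarray: [9, -3, -4, 8]
Maximum sum: 10

The maximum subarray is [9, -3, -4, 8] with sum 10. This subarray runs from index 0 to index 3.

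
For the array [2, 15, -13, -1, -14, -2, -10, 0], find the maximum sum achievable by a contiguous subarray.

Using Kadane's algorithm on [2, 15, -13, -1, -14, -2, -10, 0]:

Scanning through the array:
Position 1 (value 15): max_ending_here = 17, max_so_far = 17
Position 2 (value -13): max_ending_here = 4, max_so_far = 17
Position 3 (value -1): max_ending_here = 3, max_so_far = 17
Position 4 (value -14): max_ending_here = -11, max_so_far = 17
Position 5 (value -2): max_ending_here = -2, max_so_far = 17
Position 6 (value -10): max_ending_here = -10, max_so_far = 17
Position 7 (value 0): max_ending_here = 0, max_so_far = 17

Maximum subarray: [2, 15]
Maximum sum: 17

The maximum subarray is [2, 15] with sum 17. This subarray runs from index 0 to index 1.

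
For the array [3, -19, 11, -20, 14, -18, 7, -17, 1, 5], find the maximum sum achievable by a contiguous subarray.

Using Kadane's algorithm on [3, -19, 11, -20, 14, -18, 7, -17, 1, 5]:

Scanning through the array:
Position 1 (value -19): max_ending_here = -16, max_so_far = 3
Position 2 (value 11): max_ending_here = 11, max_so_far = 11
Position 3 (value -20): max_ending_here = -9, max_so_far = 11
Position 4 (value 14): max_ending_here = 14, max_so_far = 14
Position 5 (value -18): max_ending_here = -4, max_so_far = 14
Position 6 (value 7): max_ending_here = 7, max_so_far = 14
Position 7 (value -17): max_ending_here = -10, max_so_far = 14
Position 8 (value 1): max_ending_here = 1, max_so_far = 14
Position 9 (value 5): max_ending_here = 6, max_so_far = 14

Maximum subarray: [14]
Maximum sum: 14

The maximum subarray is [14] with sum 14. This subarray runs from index 4 to index 4.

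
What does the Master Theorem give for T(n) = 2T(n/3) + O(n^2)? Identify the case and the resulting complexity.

Master Theorem for T(n) = 2T(n/3) + O(n^2):

a = 2, b = 3, c = 2
log_b(a) = log_3(2) = 0.6309

Case 3: c = 2 > log_3(2) = 0.6309
T(n) = O(n^2) = O(n^2)

For T(n) = 2T(n/3) + O(n^2): log_3(2) = 0.6309. This is Case 3 of the Master Theorem (c > log_b(a), work dominated by root), giving O(n^2).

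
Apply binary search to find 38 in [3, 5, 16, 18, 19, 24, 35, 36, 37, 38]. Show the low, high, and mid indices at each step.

Binary search for 38 in [3, 5, 16, 18, 19, 24, 35, 36, 37, 38]:

lo=0, hi=9, mid=4, arr[mid]=19 -> 19 < 38, search right half
lo=5, hi=9, mid=7, arr[mid]=36 -> 36 < 38, search right half
lo=8, hi=9, mid=8, arr[mid]=37 -> 37 < 38, search right half
lo=9, hi=9, mid=9, arr[mid]=38 -> Found target at index 9!

Binary search finds 38 at index 9 after 4 comparisons. The search repeatedly halves the search space by comparing with the middle element.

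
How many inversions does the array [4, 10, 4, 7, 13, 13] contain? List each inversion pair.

Finding inversions in [4, 10, 4, 7, 13, 13]:

(1, 2): arr[1]=10 > arr[2]=4
(1, 3): arr[1]=10 > arr[3]=7

Total inversions: 2

The array has 2 inversion(s): (1,2), (1,3). Each pair (i,j) satisfies i < j and arr[i] > arr[j].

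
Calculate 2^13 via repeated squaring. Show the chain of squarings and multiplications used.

Computing 2^13 by squaring (build up from 2^1; each line after the first costs one multiplication):

2^1 = 2
2^2 = (2^1)^2 = 2^2 = 4
2^3 = 2 * 2^2 = 2 * 4 = 8
2^6 = (2^3)^2 = 8^2 = 64
2^12 = (2^6)^2 = 64^2 = 4096
2^13 = 2 * 2^12 = 2 * 4096 = 8192

Result: 8192
Multiplications needed: 5 (5 lines after 2^1)

2^13 = 8192. Using exponentiation by squaring, this requires 5 multiplications. The key idea: if the exponent is even, square the half-power; if odd, multiply by the base once.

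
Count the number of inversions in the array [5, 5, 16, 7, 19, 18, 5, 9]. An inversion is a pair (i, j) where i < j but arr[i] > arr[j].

Finding inversions in [5, 5, 16, 7, 19, 18, 5, 9]:

(2, 3): arr[2]=16 > arr[3]=7
(2, 6): arr[2]=16 > arr[6]=5
(2, 7): arr[2]=16 > arr[7]=9
(3, 6): arr[3]=7 > arr[6]=5
(4, 5): arr[4]=19 > arr[5]=18
(4, 6): arr[4]=19 > arr[6]=5
(4, 7): arr[4]=19 > arr[7]=9
(5, 6): arr[5]=18 > arr[6]=5
(5, 7): arr[5]=18 > arr[7]=9

Total inversions: 9

The array has 9 inversion(s): (2,3), (2,6), (2,7), (3,6), (4,5), (4,6), (4,7), (5,6), (5,7). Each pair (i,j) satisfies i < j and arr[i] > arr[j].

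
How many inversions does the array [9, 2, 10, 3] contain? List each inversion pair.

Finding inversions in [9, 2, 10, 3]:

(0, 1): arr[0]=9 > arr[1]=2
(0, 3): arr[0]=9 > arr[3]=3
(2, 3): arr[2]=10 > arr[3]=3

Total inversions: 3

The array has 3 inversion(s): (0,1), (0,3), (2,3). Each pair (i,j) satisfies i < j and arr[i] > arr[j].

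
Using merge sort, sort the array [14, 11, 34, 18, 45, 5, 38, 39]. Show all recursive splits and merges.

Merge sort trace:

Split: [14, 11, 34, 18, 45, 5, 38, 39] -> [14, 11, 34, 18] and [45, 5, 38, 39]
  Split: [14, 11, 34, 18] -> [14, 11] and [34, 18]
    Split: [14, 11] -> [14] and [11]
    Merge: [14] + [11] -> [11, 14]
    Split: [34, 18] -> [34] and [18]
    Merge: [34] + [18] -> [18, 34]
  Merge: [11, 14] + [18, 34] -> [11, 14, 18, 34]
  Split: [45, 5, 38, 39] -> [45, 5] and [38, 39]
    Split: [45, 5] -> [45] and [5]
    Merge: [45] + [5] -> [5, 45]
    Split: [38, 39] -> [38] and [39]
    Merge: [38] + [39] -> [38, 39]
  Merge: [5, 45] + [38, 39] -> [5, 38, 39, 45]
Merge: [11, 14, 18, 34] + [5, 38, 39, 45] -> [5, 11, 14, 18, 34, 38, 39, 45]

Final sorted array: [5, 11, 14, 18, 34, 38, 39, 45]

The merge sort proceeds by recursively splitting the array and merging sorted halves.
After all merges, the sorted array is [5, 11, 14, 18, 34, 38, 39, 45].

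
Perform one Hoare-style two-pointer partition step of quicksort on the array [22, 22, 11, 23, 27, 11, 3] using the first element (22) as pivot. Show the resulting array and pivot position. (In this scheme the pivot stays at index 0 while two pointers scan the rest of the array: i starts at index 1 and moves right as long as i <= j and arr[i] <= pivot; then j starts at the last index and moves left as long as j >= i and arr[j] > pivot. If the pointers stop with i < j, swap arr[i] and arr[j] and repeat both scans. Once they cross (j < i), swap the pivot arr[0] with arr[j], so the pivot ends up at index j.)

Hoare-style two-pointer partition with pivot = 22:

Initial array: [22, 22, 11, 23, 27, 11, 3]

Pointers start at i = 1, j = 6.
i stops at index 3 (arr[3]=23 > 22), j stops at index 6 (arr[6]=3 <= 22): swap arr[3] and arr[6], array becomes [22, 22, 11, 3, 27, 11, 23]
i stops at index 4 (arr[4]=27 > 22), j stops at index 5 (arr[5]=11 <= 22): swap arr[4] and arr[5], array becomes [22, 22, 11, 3, 11, 27, 23]
i ends at 5, j ends at 4: the pointers have crossed (j < i), so scanning stops.

Swap pivot arr[0] with arr[4] to place pivot at position 4: [11, 22, 11, 3, 22, 27, 23]
Pivot position: 4

After partitioning with pivot 22, the array becomes [11, 22, 11, 3, 22, 27, 23]. The pivot is placed at index 4. All elements to the left of the pivot are <= 22, and all elements to the right are > 22.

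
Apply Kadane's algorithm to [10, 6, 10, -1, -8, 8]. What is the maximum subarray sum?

Using Kadane's algorithm on [10, 6, 10, -1, -8, 8]:

Scanning through the array:
Position 1 (value 6): max_ending_here = 16, max_so_far = 16
Position 2 (value 10): max_ending_here = 26, max_so_far = 26
Position 3 (value -1): max_ending_here = 25, max_so_far = 26
Position 4 (value -8): max_ending_here = 17, max_so_far = 26
Position 5 (value 8): max_ending_here = 25, max_so_far = 26

Maximum subarray: [10, 6, 10]
Maximum sum: 26

The maximum subarray is [10, 6, 10] with sum 26. This subarray runs from index 0 to index 2.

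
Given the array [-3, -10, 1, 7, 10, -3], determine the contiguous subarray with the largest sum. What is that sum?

Using Kadane's algorithm on [-3, -10, 1, 7, 10, -3]:

Scanning through the array:
Position 1 (value -10): max_ending_here = -10, max_so_far = -3
Position 2 (value 1): max_ending_here = 1, max_so_far = 1
Position 3 (value 7): max_ending_here = 8, max_so_far = 8
Position 4 (value 10): max_ending_here = 18, max_so_far = 18
Position 5 (value -3): max_ending_here = 15, max_so_far = 18

Maximum subarray: [1, 7, 10]
Maximum sum: 18

The maximum subarray is [1, 7, 10] with sum 18. This subarray runs from index 2 to index 4.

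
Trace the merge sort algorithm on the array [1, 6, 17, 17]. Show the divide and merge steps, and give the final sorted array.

Merge sort trace:

Split: [1, 6, 17, 17] -> [1, 6] and [17, 17]
  Split: [1, 6] -> [1] and [6]
  Merge: [1] + [6] -> [1, 6]
  Split: [17, 17] -> [17] and [17]
  Merge: [17] + [17] -> [17, 17]
Merge: [1, 6] + [17, 17] -> [1, 6, 17, 17]

Final sorted array: [1, 6, 17, 17]

The merge sort proceeds by recursively splitting the array and merging sorted halves.
After all merges, the sorted array is [1, 6, 17, 17].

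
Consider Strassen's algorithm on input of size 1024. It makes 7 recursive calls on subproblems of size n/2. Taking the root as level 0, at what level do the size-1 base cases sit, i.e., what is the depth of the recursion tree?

For divide and conquer with division factor 2:

Problem sizes at each level:
Level 0: 1024
Level 1: 512
Level 2: 256
Level 3: 128
Level 4: 64
Level 5: 32
Level 6: 16
Level 7: 8
Level 8: 4
Level 9: 2
Level 10: 1

The root is level 0 and the size-1 base case is level 10 (the tree spans levels 0 through 10, i.e. 11 levels counting the root), so the depth is the number of divisions: log_2(1024) = 10

The recursion tree depth is log_2(1024) = 10. At each level, the problem size is divided by 2, so it takes 10 divisions to reduce to a base case of size 1. The algorithm makes 7 recursive calls at each level.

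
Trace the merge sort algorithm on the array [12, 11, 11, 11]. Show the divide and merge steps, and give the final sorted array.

Merge sort trace:

Split: [12, 11, 11, 11] -> [12, 11] and [11, 11]
  Split: [12, 11] -> [12] and [11]
  Merge: [12] + [11] -> [11, 12]
  Split: [11, 11] -> [11] and [11]
  Merge: [11] + [11] -> [11, 11]
Merge: [11, 12] + [11, 11] -> [11, 11, 11, 12]

Final sorted array: [11, 11, 11, 12]

The merge sort proceeds by recursively splitting the array and merging sorted halves.
After all merges, the sorted array is [11, 11, 11, 12].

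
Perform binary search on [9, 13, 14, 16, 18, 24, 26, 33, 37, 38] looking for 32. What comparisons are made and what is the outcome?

Binary search for 32 in [9, 13, 14, 16, 18, 24, 26, 33, 37, 38]:

lo=0, hi=9, mid=4, arr[mid]=18 -> 18 < 32, search right half
lo=5, hi=9, mid=7, arr[mid]=33 -> 33 > 32, search left half
lo=5, hi=6, mid=5, arr[mid]=24 -> 24 < 32, search right half
lo=6, hi=6, mid=6, arr[mid]=26 -> 26 < 32, search right half
lo=7 > hi=6, target 32 not found

Binary search determines that 32 is not in the array after 4 comparisons. The search space was exhausted without finding the target.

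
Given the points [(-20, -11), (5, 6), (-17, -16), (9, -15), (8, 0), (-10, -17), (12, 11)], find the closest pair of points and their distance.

Computing all pairwise distances among 7 points:

d((-20, -11), (5, 6)) = 30.2324
d((-20, -11), (-17, -16)) = 5.831 <-- minimum
d((-20, -11), (9, -15)) = 29.2746
d((-20, -11), (8, 0)) = 30.0832
d((-20, -11), (-10, -17)) = 11.6619
d((-20, -11), (12, 11)) = 38.833
d((5, 6), (-17, -16)) = 31.1127
d((5, 6), (9, -15)) = 21.3776
d((5, 6), (8, 0)) = 6.7082
d((5, 6), (-10, -17)) = 27.4591
d((5, 6), (12, 11)) = 8.6023
d((-17, -16), (9, -15)) = 26.0192
d((-17, -16), (8, 0)) = 29.6816
d((-17, -16), (-10, -17)) = 7.0711
d((-17, -16), (12, 11)) = 39.6232
d((9, -15), (8, 0)) = 15.0333
d((9, -15), (-10, -17)) = 19.105
d((9, -15), (12, 11)) = 26.1725
d((8, 0), (-10, -17)) = 24.7588
d((8, 0), (12, 11)) = 11.7047
d((-10, -17), (12, 11)) = 35.609

Closest pair: (-20, -11) and (-17, -16) with distance 5.831

The closest pair is (-20, -11) and (-17, -16) with Euclidean distance 5.831. For 7 points, brute-force pairwise comparison is shown above. For large n, the divide-and-conquer algorithm (sort by x, recurse on halves, check the dividing strip) achieves O(n log n).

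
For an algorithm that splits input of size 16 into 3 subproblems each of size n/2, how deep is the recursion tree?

For divide and conquer with division factor 2:

Problem sizes at each level:
Level 0: 16
Level 1: 8
Level 2: 4
Level 3: 2
Level 4: 1

The root is level 0 and the size-1 base case is level 4 (the tree spans levels 0 through 4, i.e. 5 levels counting the root), so the depth is the number of divisions: log_2(16) = 4

The recursion tree depth is log_2(16) = 4. At each level, the problem size is divided by 2, so it takes 4 divisions to reduce to a base case of size 1. The algorithm makes 3 recursive calls at each level.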